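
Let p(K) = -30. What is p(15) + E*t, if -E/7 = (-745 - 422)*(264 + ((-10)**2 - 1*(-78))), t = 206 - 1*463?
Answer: -927949416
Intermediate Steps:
t = -257 (t = 206 - 463 = -257)
E = 3610698 (E = -7*(-745 - 422)*(264 + ((-10)**2 - 1*(-78))) = -(-8169)*(264 + (100 + 78)) = -(-8169)*(264 + 178) = -(-8169)*442 = -7*(-515814) = 3610698)
p(15) + E*t = -30 + 3610698*(-257) = -30 - 927949386 = -927949416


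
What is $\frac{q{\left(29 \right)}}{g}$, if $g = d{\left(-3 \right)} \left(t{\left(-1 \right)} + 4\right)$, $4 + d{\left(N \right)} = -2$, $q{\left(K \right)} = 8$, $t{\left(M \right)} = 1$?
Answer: $- \frac{4}{15} \approx -0.26667$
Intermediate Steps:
$d{\left(N \right)} = -6$ ($d{\left(N \right)} = -4 - 2 = -6$)
$g = -30$ ($g = - 6 \left(1 + 4\right) = \left(-6\right) 5 = -30$)
$\frac{q{\left(29 \right)}}{g} = \frac{8}{-30} = 8 \left(- \frac{1}{30}\right) = - \frac{4}{15}$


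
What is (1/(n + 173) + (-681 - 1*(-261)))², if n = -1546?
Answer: 332537908921/1885129 ≈ 1.7640e+5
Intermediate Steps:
(1/(n + 173) + (-681 - 1*(-261)))² = (1/(-1546 + 173) + (-681 - 1*(-261)))² = (1/(-1373) + (-681 + 261))² = (-1/1373 - 420)² = (-576661/1373)² = 332537908921/1885129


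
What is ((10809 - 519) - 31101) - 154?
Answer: -20965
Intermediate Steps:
((10809 - 519) - 31101) - 154 = (10290 - 31101) - 154 = -20811 - 154 = -20965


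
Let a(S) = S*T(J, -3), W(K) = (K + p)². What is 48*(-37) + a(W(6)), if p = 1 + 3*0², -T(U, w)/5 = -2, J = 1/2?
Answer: -1286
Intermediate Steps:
J = ½ (J = 1*(½) = ½ ≈ 0.50000)
T(U, w) = 10 (T(U, w) = -5*(-2) = 10)
p = 1 (p = 1 + 3*0 = 1 + 0 = 1)
W(K) = (1 + K)² (W(K) = (K + 1)² = (1 + K)²)
a(S) = 10*S (a(S) = S*10 = 10*S)
48*(-37) + a(W(6)) = 48*(-37) + 10*(1 + 6)² = -1776 + 10*7² = -1776 + 10*49 = -1776 + 490 = -1286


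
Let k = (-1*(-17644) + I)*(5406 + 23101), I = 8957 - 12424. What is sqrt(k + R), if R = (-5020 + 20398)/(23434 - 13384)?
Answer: 2*sqrt(11338757820249)/335 ≈ 20103.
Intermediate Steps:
I = -3467
R = 2563/1675 (R = 15378/10050 = 15378*(1/10050) = 2563/1675 ≈ 1.5301)
k = 404143739 (k = (-1*(-17644) - 3467)*(5406 + 23101) = (17644 - 3467)*28507 = 14177*28507 = 404143739)
sqrt(k + R) = sqrt(404143739 + 2563/1675) = sqrt(676940765388/1675) = 2*sqrt(11338757820249)/335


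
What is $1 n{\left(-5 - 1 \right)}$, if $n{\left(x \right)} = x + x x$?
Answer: $30$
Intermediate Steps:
$n{\left(x \right)} = x + x^{2}$
$1 n{\left(-5 - 1 \right)} = 1 \left(-5 - 1\right) \left(1 - 6\right) = 1 \left(- 6 \left(1 - 6\right)\right) = 1 \left(\left(-6\right) \left(-5\right)\right) = 1 \cdot 30 = 30$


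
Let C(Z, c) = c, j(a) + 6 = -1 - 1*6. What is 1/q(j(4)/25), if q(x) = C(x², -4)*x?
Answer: 25/52 ≈ 0.48077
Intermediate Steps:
j(a) = -13 (j(a) = -6 + (-1 - 1*6) = -6 + (-1 - 6) = -6 - 7 = -13)
q(x) = -4*x
1/q(j(4)/25) = 1/(-(-52)/25) = 1/(-4*(-13/25)) = 1/(52/25) = 25/52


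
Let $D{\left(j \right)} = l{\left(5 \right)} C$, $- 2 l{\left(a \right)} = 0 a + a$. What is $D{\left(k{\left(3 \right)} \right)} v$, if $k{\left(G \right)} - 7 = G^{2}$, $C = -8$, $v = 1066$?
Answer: $21320$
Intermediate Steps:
$k{\left(G \right)} = 7 + G^{2}$
$l{\left(a \right)} = - \frac{a}{2}$ ($l{\left(a \right)} = - \frac{0 a + a}{2} = - \frac{0 + a}{2} = - \frac{a}{2}$)
$D{\left(j \right)} = 20$ ($D{\left(j \right)} = \left(- \frac{1}{2}\right) 5 \left(-8\right) = \left(- \frac{5}{2}\right) \left(-8\right) = 20$)
$D{\left(k{\left(3 \right)} \right)} v = 20 \cdot 1066 = 21320$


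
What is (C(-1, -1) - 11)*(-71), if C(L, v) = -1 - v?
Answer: 781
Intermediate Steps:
(C(-1, -1) - 11)*(-71) = ((-1 - 1*(-1)) - 11)*(-71) = ((-1 + 1) - 11)*(-71) = (0 - 11)*(-71) = -11*(-71) = 781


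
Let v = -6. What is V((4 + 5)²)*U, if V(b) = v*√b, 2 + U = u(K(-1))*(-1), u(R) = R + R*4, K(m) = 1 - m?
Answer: 648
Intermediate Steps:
u(R) = 5*R (u(R) = R + 4*R = 5*R)
U = -12 (U = -2 + (5*(1 - 1*(-1)))*(-1) = -2 + (5*(1 + 1))*(-1) = -2 + (5*2)*(-1) = -2 + 10*(-1) = -2 - 10 = -12)
V(b) = -6*√b
V((4 + 5)²)*U = -6*√((4 + 5)²)*(-12) = -6*√(9²)*(-12) = -6*√81*(-12) = -6*9*(-12) = -54*(-12) = 648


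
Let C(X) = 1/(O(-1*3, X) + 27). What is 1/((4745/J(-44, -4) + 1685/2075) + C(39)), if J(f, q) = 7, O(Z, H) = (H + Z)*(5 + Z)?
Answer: 287595/195184771 ≈ 0.0014734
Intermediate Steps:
O(Z, H) = (5 + Z)*(H + Z)
C(X) = 1/(21 + 2*X) (C(X) = 1/(((-1*3)² + 5*X + 5*(-1*3) + X*(-1*3)) + 27) = 1/(((-3)² + 5*X + 5*(-3) + X*(-3)) + 27) = 1/((9 + 5*X - 15 - 3*X) + 27) = 1/((-6 + 2*X) + 27) = 1/(21 + 2*X))
1/((4745/J(-44, -4) + 1685/2075) + C(39)) = 1/((4745/7 + 1685/2075) + 1/(21 + 2*39)) = 1/((4745*(⅐) + 1685*(1/2075)) + 1/(21 + 78)) = 1/((4745/7 + 337/415) + 1/99) = 1/(1971534/2905 + 1/99) = 1/(195184771/287595) = 287595/195184771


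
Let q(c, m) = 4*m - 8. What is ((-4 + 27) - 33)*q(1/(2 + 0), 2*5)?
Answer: -320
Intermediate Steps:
q(c, m) = -8 + 4*m
((-4 + 27) - 33)*q(1/(2 + 0), 2*5) = ((-4 + 27) - 33)*(-8 + 4*(2*5)) = (23 - 33)*(-8 + 4*10) = -10*(-8 + 40) = -10*32 = -320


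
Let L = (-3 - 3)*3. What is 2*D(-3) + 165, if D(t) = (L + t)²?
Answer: 1047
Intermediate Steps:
L = -18 (L = -6*3 = -18)
D(t) = (-18 + t)²
2*D(-3) + 165 = 2*(-18 - 3)² + 165 = 2*(-21)² + 165 = 2*441 + 165 = 882 + 165 = 1047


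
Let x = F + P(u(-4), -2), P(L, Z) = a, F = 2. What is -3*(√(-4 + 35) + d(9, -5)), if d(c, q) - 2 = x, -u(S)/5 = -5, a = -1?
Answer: -9 - 3*√31 ≈ -25.703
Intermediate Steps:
u(S) = 25 (u(S) = -5*(-5) = 25)
P(L, Z) = -1
x = 1 (x = 2 - 1 = 1)
d(c, q) = 3 (d(c, q) = 2 + 1 = 3)
-3*(√(-4 + 35) + d(9, -5)) = -3*(√(-4 + 35) + 3) = -3*(√31 + 3) = -3*(3 + √31) = -9 - 3*√31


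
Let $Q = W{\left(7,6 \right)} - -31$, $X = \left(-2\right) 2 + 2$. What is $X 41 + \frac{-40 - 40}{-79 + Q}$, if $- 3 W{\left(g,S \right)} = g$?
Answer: $- \frac{12142}{151} \approx -80.411$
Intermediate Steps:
$W{\left(g,S \right)} = - \frac{g}{3}$
$X = -2$ ($X = -4 + 2 = -2$)
$Q = \frac{86}{3}$ ($Q = \left(- \frac{1}{3}\right) 7 - -31 = - \frac{7}{3} + 31 = \frac{86}{3} \approx 28.667$)
$X 41 + \frac{-40 - 40}{-79 + Q} = \left(-2\right) 41 + \frac{-40 - 40}{-79 + \frac{86}{3}} = -82 - \frac{80}{- \frac{151}{3}} = -82 - - \frac{240}{151} = -82 + \frac{240}{151} = - \frac{12142}{151}$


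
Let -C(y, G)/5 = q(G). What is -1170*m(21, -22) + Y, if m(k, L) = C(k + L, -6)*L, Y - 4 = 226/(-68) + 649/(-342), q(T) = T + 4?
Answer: 748258250/2907 ≈ 2.5740e+5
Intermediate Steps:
q(T) = 4 + T
C(y, G) = -20 - 5*G (C(y, G) = -5*(4 + G) = -20 - 5*G)
Y = -3550/2907 (Y = 4 + (226/(-68) + 649/(-342)) = 4 + (226*(-1/68) + 649*(-1/342)) = 4 + (-113/34 - 649/342) = 4 - 15178/2907 = -3550/2907 ≈ -1.2212)
m(k, L) = 10*L (m(k, L) = (-20 - 5*(-6))*L = (-20 + 30)*L = 10*L)
-1170*m(21, -22) + Y = -11700*(-22) - 3550/2907 = -1170*(-220) - 3550/2907 = 257400 - 3550/2907 = 748258250/2907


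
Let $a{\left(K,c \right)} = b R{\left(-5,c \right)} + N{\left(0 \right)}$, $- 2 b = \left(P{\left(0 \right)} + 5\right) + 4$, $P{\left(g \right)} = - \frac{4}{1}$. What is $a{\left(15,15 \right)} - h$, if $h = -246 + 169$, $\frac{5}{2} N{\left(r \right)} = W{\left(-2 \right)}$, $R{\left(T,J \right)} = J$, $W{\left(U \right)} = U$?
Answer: $\frac{387}{10} \approx 38.7$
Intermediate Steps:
$P{\left(g \right)} = -4$ ($P{\left(g \right)} = \left(-4\right) 1 = -4$)
$N{\left(r \right)} = - \frac{4}{5}$ ($N{\left(r \right)} = \frac{2}{5} \left(-2\right) = - \frac{4}{5}$)
$h = -77$
$b = - \frac{5}{2}$ ($b = - \frac{\left(-4 + 5\right) + 4}{2} = - \frac{1 + 4}{2} = \left(- \frac{1}{2}\right) 5 = - \frac{5}{2} \approx -2.5$)
$a{\left(K,c \right)} = - \frac{4}{5} - \frac{5 c}{2}$ ($a{\left(K,c \right)} = - \frac{5 c}{2} - \frac{4}{5} = - \frac{4}{5} - \frac{5 c}{2}$)
$a{\left(15,15 \right)} - h = \left(- \frac{4}{5} - \frac{75}{2}\right) - -77 = \left(- \frac{4}{5} - \frac{75}{2}\right) + 77 = - \frac{383}{10} + 77 = \frac{387}{10}$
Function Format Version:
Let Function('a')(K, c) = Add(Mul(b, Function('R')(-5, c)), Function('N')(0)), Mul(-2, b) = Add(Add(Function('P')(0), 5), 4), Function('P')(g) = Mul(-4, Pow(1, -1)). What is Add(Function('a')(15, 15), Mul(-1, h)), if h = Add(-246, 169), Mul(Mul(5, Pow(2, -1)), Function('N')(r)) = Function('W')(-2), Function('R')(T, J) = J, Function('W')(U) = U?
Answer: Rational(387, 10) ≈ 38.700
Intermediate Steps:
Function('P')(g) = -4 (Function('P')(g) = Mul(-4, 1) = -4)
Function('N')(r) = Rational(-4, 5) (Function('N')(r) = Mul(Rational(2, 5), -2) = Rational(-4, 5))
h = -77
b = Rational(-5, 2) (b = Mul(Rational(-1, 2), Add(Add(-4, 5), 4)) = Mul(Rational(-1, 2), Add(1, 4)) = Mul(Rational(-1, 2), 5) = Rational(-5, 2) ≈ -2.5000)
Function('a')(K, c) = Add(Rational(-4, 5), Mul(Rational(-5, 2), c)) (Function('a')(K, c) = Add(Mul(Rational(-5, 2), c), Rational(-4, 5)) = Add(Rational(-4, 5), Mul(Rational(-5, 2), c)))
Add(Function('a')(15, 15), Mul(-1, h)) = Add(Add(Rational(-4, 5), Mul(Rational(-5, 2), 15)), Mul(-1, -77)) = Add(Add(Rational(-4, 5), Rational(-75, 2)), 77) = Add(Rational(-383, 10), 77) = Rational(387, 10)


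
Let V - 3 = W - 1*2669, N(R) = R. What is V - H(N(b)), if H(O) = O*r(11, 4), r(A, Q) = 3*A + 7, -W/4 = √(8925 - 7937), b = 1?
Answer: -2706 - 8*√247 ≈ -2831.7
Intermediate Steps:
W = -8*√247 (W = -4*√(8925 - 7937) = -8*√247 ≈ -125.73)
r(A, Q) = 7 + 3*A
H(O) = 40*O (H(O) = O*(7 + 3*11) = O*(7 + 33) = O*40 = 40*O)
V = -2666 - 8*√247 (V = 3 + (-8*√247 - 1*2669) = 3 + (-8*√247 - 2669) = 3 + (-2669 - 8*√247) = -2666 - 8*√247 ≈ -2791.7)
V - H(N(b)) = (-2666 - 8*√247) - 40 = -2706 - 8*√247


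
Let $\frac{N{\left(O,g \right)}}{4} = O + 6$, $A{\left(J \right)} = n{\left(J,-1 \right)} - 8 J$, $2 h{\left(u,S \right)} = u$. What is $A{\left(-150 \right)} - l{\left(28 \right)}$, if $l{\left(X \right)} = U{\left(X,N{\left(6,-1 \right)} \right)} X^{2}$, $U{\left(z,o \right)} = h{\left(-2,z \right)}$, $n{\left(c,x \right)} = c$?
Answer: $1834$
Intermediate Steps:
$h{\left(u,S \right)} = \frac{u}{2}$
$A{\left(J \right)} = - 7 J$ ($A{\left(J \right)} = J - 8 J = - 7 J$)
$N{\left(O,g \right)} = 24 + 4 O$ ($N{\left(O,g \right)} = 4 \left(O + 6\right) = 4 \left(6 + O\right) = 24 + 4 O$)
$U{\left(z,o \right)} = -1$ ($U{\left(z,o \right)} = \frac{1}{2} \left(-2\right) = -1$)
$l{\left(X \right)} = - X^{2}$
$A{\left(-150 \right)} - l{\left(28 \right)} = \left(-7\right) \left(-150\right) - - 28^{2} = 1050 - \left(-1\right) 784 = 1050 - -784 = 1050 + 784 = 1834$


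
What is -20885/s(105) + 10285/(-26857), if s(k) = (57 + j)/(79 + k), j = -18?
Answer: -103207554995/1047423 ≈ -98535.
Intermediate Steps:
s(k) = 39/(79 + k) (s(k) = (57 - 18)/(79 + k) = 39/(79 + k))
-20885/s(105) + 10285/(-26857) = -20885/(39/(79 + 105)) + 10285/(-26857) = -20885/(39/184) + 10285*(-1/26857) = -20885/(39*(1/184)) - 10285/26857 = -20885/39/184 - 10285/26857 = -20885*184/39 - 10285/26857 = -3842840/39 - 10285/26857 = -103207554995/1047423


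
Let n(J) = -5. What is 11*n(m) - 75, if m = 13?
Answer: -130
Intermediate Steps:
11*n(m) - 75 = 11*(-5) - 75 = -55 - 75 = -130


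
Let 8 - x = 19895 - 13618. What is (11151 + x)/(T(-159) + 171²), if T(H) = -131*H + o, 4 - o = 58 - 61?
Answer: 4882/50077 ≈ 0.097490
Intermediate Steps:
o = 7 (o = 4 - (58 - 61) = 4 - 1*(-3) = 4 + 3 = 7)
T(H) = 7 - 131*H (T(H) = -131*H + 7 = 7 - 131*H)
x = -6269 (x = 8 - (19895 - 13618) = 8 - 1*6277 = 8 - 6277 = -6269)
(11151 + x)/(T(-159) + 171²) = (11151 - 6269)/((7 - 131*(-159)) + 171²) = 4882/((7 + 20829) + 29241) = 4882/(20836 + 29241) = 4882/50077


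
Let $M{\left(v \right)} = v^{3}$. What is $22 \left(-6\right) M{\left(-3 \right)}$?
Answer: $3564$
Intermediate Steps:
$22 \left(-6\right) M{\left(-3 \right)} = 22 \left(-6\right) \left(-3\right)^{3} = \left(-132\right) \left(-27\right) = 3564$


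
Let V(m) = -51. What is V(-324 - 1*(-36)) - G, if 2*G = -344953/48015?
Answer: -4552577/96030 ≈ -47.408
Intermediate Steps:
G = -344953/96030 (G = (-344953/48015)/2 = (-344953*1/48015)/2 = (1/2)*(-344953/48015) = -344953/96030 ≈ -3.5921)
V(-324 - 1*(-36)) - G = -51 - 1*(-344953/96030) = -51 + 344953/96030 = -4552577/96030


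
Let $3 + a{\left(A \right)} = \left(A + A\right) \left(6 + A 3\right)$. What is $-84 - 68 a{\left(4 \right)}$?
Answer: $-9672$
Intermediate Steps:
$a{\left(A \right)} = -3 + 2 A \left(6 + 3 A\right)$ ($a{\left(A \right)} = -3 + \left(A + A\right) \left(6 + A 3\right) = -3 + 2 A \left(6 + 3 A\right)$)
$-84 - 68 a{\left(4 \right)} = -84 - 68 \left(-3 + 6 \cdot 4^{2} + 12 \cdot 4\right) = -84 - 68 \left(-3 + 6 \cdot 16 + 48\right) = -84 - 68 \left(-3 + 96 + 48\right) = -84 - 9588 = -9672$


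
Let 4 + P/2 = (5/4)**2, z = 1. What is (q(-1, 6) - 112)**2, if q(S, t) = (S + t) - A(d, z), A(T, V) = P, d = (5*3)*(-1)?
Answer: 667489/64 ≈ 10430.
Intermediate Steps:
d = -15 (d = 15*(-1) = -15)
P = -39/8 (P = -8 + 2*(5/4)**2 = -8 + 2*(25/16) = -8 + 25/8 = -39/8 ≈ -4.8750)
A(T, V) = -39/8
q(S, t) = 39/8 + S + t (q(S, t) = (S + t) - 1*(-39/8) = (S + t) + 39/8 = 39/8 + S + t)
(q(-1, 6) - 112)**2 = ((39/8 - 1 + 6) - 112)**2 = (79/8 - 112)**2 = (-817/8)**2 = 667489/64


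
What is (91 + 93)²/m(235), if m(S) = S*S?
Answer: 33856/55225 ≈ 0.61306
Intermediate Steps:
m(S) = S²
(91 + 93)²/m(235) = (91 + 93)²/(235²) = 184²/55225 = 33856*(1/55225) = 33856/55225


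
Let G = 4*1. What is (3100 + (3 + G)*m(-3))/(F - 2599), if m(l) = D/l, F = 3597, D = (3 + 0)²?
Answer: 3079/998 ≈ 3.0852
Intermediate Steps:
D = 9 (D = 3² = 9)
m(l) = 9/l
G = 4
(3100 + (3 + G)*m(-3))/(F - 2599) = (3100 + (3 + 4)*(9/(-3)))/(3597 - 2599) = (3100 + 7*(9*(-⅓)))/998 = (3100 + 7*(-3))*(1/998) = (3100 - 21)*(1/998) = 3079*(1/998) = 3079/998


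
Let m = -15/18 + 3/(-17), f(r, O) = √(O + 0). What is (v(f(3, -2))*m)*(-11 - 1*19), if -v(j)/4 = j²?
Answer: 4120/17 ≈ 242.35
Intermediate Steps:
f(r, O) = √O
m = -103/102 (m = -15*1/18 + 3*(-1/17) = -⅚ - 3/17 = -103/102 ≈ -1.0098)
v(j) = -4*j²
(v(f(3, -2))*m)*(-11 - 1*19) = (-4*(√(-2))²*(-103/102))*(-11 - 1*19) = (-4*(I*√2)²*(-103/102))*(-11 - 19) = (-4*(-2)*(-103/102))*(-30) = (8*(-103/102))*(-30) = -412/51*(-30) = 4120/17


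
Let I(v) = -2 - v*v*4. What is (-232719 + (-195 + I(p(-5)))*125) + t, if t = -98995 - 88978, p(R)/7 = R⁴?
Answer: -9570757817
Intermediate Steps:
p(R) = 7*R⁴
I(v) = -2 - 4*v² (I(v) = -2 - v²*4 = -2 - 4*v²)
t = -187973
(-232719 + (-195 + I(p(-5)))*125) + t = (-232719 + (-195 + (-2 - 4*(7*(-5)⁴)²))*125) - 187973 = (-232719 + (-195 + (-2 - 4*(7*625)²))*125) - 187973 = (-232719 + (-195 + (-2 - 4*4375²))*125) - 187973 = (-232719 + (-195 + (-2 - 4*19140625))*125) - 187973 = (-232719 + (-195 + (-2 - 76562500))*125) - 187973 = (-232719 + (-195 - 76562502)*125) - 187973 = (-232719 - 76562697*125) - 187973 = (-232719 - 9570337125) - 187973 = -9570569844 - 187973 = -9570757817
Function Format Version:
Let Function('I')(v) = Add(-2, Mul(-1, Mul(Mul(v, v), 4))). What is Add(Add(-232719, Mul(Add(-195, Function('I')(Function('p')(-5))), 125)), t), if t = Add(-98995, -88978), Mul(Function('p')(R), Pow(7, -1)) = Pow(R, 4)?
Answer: -9570757817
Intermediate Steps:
Function('p')(R) = Mul(7, Pow(R, 4))
Function('I')(v) = Add(-2, Mul(-4, Pow(v, 2))) (Function('I')(v) = Add(-2, Mul(-1, Mul(Pow(v, 2), 4))) = Add(-2, Mul(-1, Mul(4, Pow(v, 2)))) = Add(-2, Mul(-4, Pow(v, 2))))
t = -187973
Add(Add(-232719, Mul(Add(-195, Function('I')(Function('p')(-5))), 125)), t) = Add(Add(-232719, Mul(Add(-195, Add(-2, Mul(-4, Pow(Mul(7, Pow(-5, 4)), 2)))), 125)), -187973) = Add(Add(-232719, Mul(Add(-195, Add(-2, Mul(-4, Pow(Mul(7, 625), 2)))), 125)), -187973) = Add(Add(-232719, Mul(Add(-195, Add(-2, Mul(-4, Pow(4375, 2)))), 125)), -187973) = Add(Add(-232719, Mul(Add(-195, Add(-2, Mul(-4, 19140625))), 125)), -187973) = Add(Add(-232719, Mul(Add(-195, Add(-2, -76562500)), 125)), -187973) = Add(Add(-232719, Mul(Add(-195, -76562502), 125)), -187973) = Add(Add(-232719, Mul(-76562697, 125)), -187973) = Add(Add(-232719, -9570337125), -187973) = Add(-9570569844, -187973) = -9570757817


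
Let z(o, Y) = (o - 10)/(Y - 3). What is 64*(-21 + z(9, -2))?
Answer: -6656/5 ≈ -1331.2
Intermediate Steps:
z(o, Y) = (-10 + o)/(-3 + Y)
64*(-21 + z(9, -2)) = 64*(-21 + (-10 + 9)/(-3 - 2)) = 64*(-21 - 1/(-5)) = 64*(-21 - ⅕*(-1)) = 64*(-21 + ⅕) = 64*(-104/5) = -6656/5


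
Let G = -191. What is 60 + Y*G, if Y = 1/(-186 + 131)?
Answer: 3491/55 ≈ 63.473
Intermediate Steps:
Y = -1/55 (Y = 1/(-55) = -1/55 ≈ -0.018182)
60 + Y*G = 60 - 1/55*(-191) = 60 + 191/55 = 3491/55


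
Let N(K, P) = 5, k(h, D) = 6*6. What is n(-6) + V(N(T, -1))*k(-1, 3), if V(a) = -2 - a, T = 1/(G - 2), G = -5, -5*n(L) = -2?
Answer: -1258/5 ≈ -251.60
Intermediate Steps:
n(L) = ⅖ (n(L) = -⅕*(-2) = ⅖)
k(h, D) = 36
T = -⅐ (T = 1/(-5 - 2) = 1/(-7) = -⅐ ≈ -0.14286)
n(-6) + V(N(T, -1))*k(-1, 3) = ⅖ + (-2 - 1*5)*36 = ⅖ + (-2 - 5)*36 = ⅖ - 7*36 = ⅖ - 252 = -1258/5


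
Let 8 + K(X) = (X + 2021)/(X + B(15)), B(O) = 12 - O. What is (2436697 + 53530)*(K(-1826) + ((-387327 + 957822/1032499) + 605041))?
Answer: 1023798099643508357993/1888440671 ≈ 5.4214e+11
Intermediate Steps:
K(X) = -8 + (2021 + X)/(-3 + X) (K(X) = -8 + (X + 2021)/(X + (12 - 1*15)) = -8 + (2021 + X)/(X + (12 - 15)) = -8 + (2021 + X)/(X - 3) = -8 + (2021 + X)/(-3 + X))
(2436697 + 53530)*(K(-1826) + ((-387327 + 957822/1032499) + 605041)) = (2436697 + 53530)*((2045 - 7*(-1826))/(-3 - 1826) + ((-387327 + 957822/1032499) + 605041)) = 2490227*((2045 + 12782)/(-1829) + ((-387327 + 957822*(1/1032499)) + 605041)) = 2490227*(-1/1829*14827 + ((-387327 + 957822/1032499) + 605041)) = 2490227*(-14827/1829 + (-399913782351/1032499 + 605041)) = 2490227*(-14827/1829 + 224790445108/1032499) = 2490227*(411126415239859/1888440671) = 1023798099643508357993/1888440671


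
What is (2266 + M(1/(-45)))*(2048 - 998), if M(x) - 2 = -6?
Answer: 2375100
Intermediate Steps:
M(x) = -4 (M(x) = 2 - 6 = -4)
(2266 + M(1/(-45)))*(2048 - 998) = (2266 - 4)*(2048 - 998) = 2262*1050 = 2375100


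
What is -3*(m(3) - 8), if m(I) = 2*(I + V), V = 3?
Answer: -12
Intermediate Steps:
m(I) = 6 + 2*I (m(I) = 2*(I + 3) = 2*(3 + I) = 6 + 2*I)
-3*(m(3) - 8) = -3*((6 + 2*3) - 8) = -3*((6 + 6) - 8) = -3*(12 - 8) = -3*4 = -12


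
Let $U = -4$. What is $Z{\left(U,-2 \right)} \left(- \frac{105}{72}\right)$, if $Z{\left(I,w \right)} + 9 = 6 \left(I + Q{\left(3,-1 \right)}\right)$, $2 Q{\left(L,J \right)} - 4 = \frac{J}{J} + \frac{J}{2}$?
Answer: $\frac{455}{16} \approx 28.438$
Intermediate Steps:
$Q{\left(L,J \right)} = \frac{5}{2} + \frac{J}{4}$ ($Q{\left(L,J \right)} = 2 + \frac{\frac{J}{J} + \frac{J}{2}}{2} = 2 + \frac{1 + J \frac{1}{2}}{2} = 2 + \frac{1 + \frac{J}{2}}{2} = 2 + \left(\frac{1}{2} + \frac{J}{4}\right) = \frac{5}{2} + \frac{J}{4}$)
$Z{\left(I,w \right)} = \frac{9}{2} + 6 I$ ($Z{\left(I,w \right)} = -9 + 6 \left(I + \left(\frac{5}{2} + \frac{1}{4} \left(-1\right)\right)\right) = -9 + 6 \left(I + \left(\frac{5}{2} - \frac{1}{4}\right)\right) = -9 + 6 \left(I + \frac{9}{4}\right) = -9 + 6 \left(\frac{9}{4} + I\right) = -9 + \left(\frac{27}{2} + 6 I\right) = \frac{9}{2} + 6 I$)
$Z{\left(U,-2 \right)} \left(- \frac{105}{72}\right) = \left(\frac{9}{2} + 6 \left(-4\right)\right) \left(- \frac{105}{72}\right) = \left(\frac{9}{2} - 24\right) \left(\left(-105\right) \frac{1}{72}\right) = \left(- \frac{39}{2}\right) \left(- \frac{35}{24}\right) = \frac{455}{16}$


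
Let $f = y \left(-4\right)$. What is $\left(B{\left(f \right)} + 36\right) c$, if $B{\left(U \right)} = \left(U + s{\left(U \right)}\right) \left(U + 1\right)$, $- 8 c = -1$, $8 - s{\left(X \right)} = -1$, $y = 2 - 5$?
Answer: $\frac{309}{8} \approx 38.625$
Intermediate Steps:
$y = -3$
$s{\left(X \right)} = 9$ ($s{\left(X \right)} = 8 - -1 = 8 + 1 = 9$)
$c = \frac{1}{8}$ ($c = \left(- \frac{1}{8}\right) \left(-1\right) = \frac{1}{8} \approx 0.125$)
$f = 12$ ($f = \left(-3\right) \left(-4\right) = 12$)
$B{\left(U \right)} = \left(1 + U\right) \left(9 + U\right)$ ($B{\left(U \right)} = \left(U + 9\right) \left(U + 1\right) = \left(9 + U\right) \left(1 + U\right) = \left(1 + U\right) \left(9 + U\right)$)
$\left(B{\left(f \right)} + 36\right) c = \left(\left(9 + 12^{2} + 10 \cdot 12\right) + 36\right) \frac{1}{8} = \left(\left(9 + 144 + 120\right) + 36\right) \frac{1}{8} = \left(273 + 36\right) \frac{1}{8} = 309 \cdot \frac{1}{8} = \frac{309}{8}$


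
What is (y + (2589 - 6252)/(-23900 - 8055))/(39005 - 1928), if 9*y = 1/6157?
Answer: 18455434/5968461361905 ≈ 3.0922e-6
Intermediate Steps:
y = 1/55413 (y = (1/9)/6157 = (1/9)*(1/6157) = 1/55413 ≈ 1.8046e-5)
(y + (2589 - 6252)/(-23900 - 8055))/(39005 - 1928) = (1/55413 + (2589 - 6252)/(-23900 - 8055))/(39005 - 1928) = (1/55413 - 3663/(-31955))/37077 = (1/55413 - 3663*(-1/31955))*(1/37077) = (1/55413 + 333/2905)*(1/37077) = (18455434/160974765)*(1/37077) = 18455434/5968461361905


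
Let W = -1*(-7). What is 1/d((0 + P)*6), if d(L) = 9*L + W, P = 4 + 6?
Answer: 1/547 ≈ 0.0018282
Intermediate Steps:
P = 10
W = 7
d(L) = 7 + 9*L (d(L) = 9*L + 7 = 7 + 9*L)
1/d((0 + P)*6) = 1/(7 + 9*((0 + 10)*6)) = 1/(7 + 9*(10*6)) = 1/(7 + 9*60) = 1/(7 + 540) = 1/547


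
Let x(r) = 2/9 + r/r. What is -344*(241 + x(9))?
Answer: -749920/9 ≈ -83325.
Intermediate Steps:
x(r) = 11/9 (x(r) = 2*(1/9) + 1 = 2/9 + 1 = 11/9)
-344*(241 + x(9)) = -344*(241 + 11/9) = -344*2180/9 = -749920/9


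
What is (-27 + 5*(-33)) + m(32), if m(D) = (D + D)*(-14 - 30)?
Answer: -3008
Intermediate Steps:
m(D) = -88*D (m(D) = (2*D)*(-44) = -88*D)
(-27 + 5*(-33)) + m(32) = (-27 + 5*(-33)) - 88*32 = (-27 - 165) - 2816 = -192 - 2816 = -3008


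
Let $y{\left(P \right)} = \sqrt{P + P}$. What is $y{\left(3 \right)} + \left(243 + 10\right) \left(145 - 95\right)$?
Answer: $12650 + \sqrt{6} \approx 12652.0$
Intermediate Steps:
$y{\left(P \right)} = \sqrt{2} \sqrt{P}$ ($y{\left(P \right)} = \sqrt{2 P} = \sqrt{2} \sqrt{P}$)
$y{\left(3 \right)} + \left(243 + 10\right) \left(145 - 95\right) = \sqrt{2} \sqrt{3} + \left(243 + 10\right) \left(145 - 95\right) = \sqrt{6} + 253 \cdot 50 = \sqrt{6} + 12650 = 12650 + \sqrt{6}$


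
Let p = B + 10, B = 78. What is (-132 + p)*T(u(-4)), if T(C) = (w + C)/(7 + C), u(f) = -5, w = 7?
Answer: -44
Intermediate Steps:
T(C) = 1 (T(C) = (7 + C)/(7 + C) = 1)
p = 88 (p = 78 + 10 = 88)
(-132 + p)*T(u(-4)) = (-132 + 88)*1 = -44*1 = -44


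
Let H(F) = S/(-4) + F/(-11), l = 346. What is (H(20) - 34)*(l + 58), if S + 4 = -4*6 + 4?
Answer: -132512/11 ≈ -12047.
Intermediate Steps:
S = -24 (S = -4 + (-4*6 + 4) = -4 + (-24 + 4) = -4 - 20 = -24)
H(F) = 6 - F/11 (H(F) = -24/(-4) + F/(-11) = -24*(-¼) + F*(-1/11) = 6 - F/11)
(H(20) - 34)*(l + 58) = ((6 - 1/11*20) - 34)*(346 + 58) = ((6 - 20/11) - 34)*404 = (46/11 - 34)*404 = -328/11*404 = -132512/11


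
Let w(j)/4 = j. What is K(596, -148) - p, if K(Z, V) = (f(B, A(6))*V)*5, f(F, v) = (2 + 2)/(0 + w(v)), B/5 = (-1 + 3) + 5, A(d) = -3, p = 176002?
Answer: -527266/3 ≈ -1.7576e+5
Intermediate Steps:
w(j) = 4*j
B = 35 (B = 5*((-1 + 3) + 5) = 5*(2 + 5) = 5*7 = 35)
f(F, v) = 1/v (f(F, v) = (2 + 2)/(0 + 4*v) = 4/((4*v)) = 4*(1/(4*v)) = 1/v)
K(Z, V) = -5*V/3 (K(Z, V) = (V/(-3))*5 = -V/3*5 = -5*V/3)
K(596, -148) - p = -5/3*(-148) - 1*176002 = 740/3 - 176002 = -527266/3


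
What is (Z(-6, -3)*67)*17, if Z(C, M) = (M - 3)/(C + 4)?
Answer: 3417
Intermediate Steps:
Z(C, M) = (-3 + M)/(4 + C)
(Z(-6, -3)*67)*17 = (((-3 - 3)/(4 - 6))*67)*17 = ((-6/(-2))*67)*17 = (-1/2*(-6)*67)*17 = (3*67)*17 = 201*17 = 3417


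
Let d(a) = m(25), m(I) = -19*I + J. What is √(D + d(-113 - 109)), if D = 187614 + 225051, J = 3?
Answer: √412193 ≈ 642.02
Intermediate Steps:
m(I) = 3 - 19*I (m(I) = -19*I + 3 = 3 - 19*I)
D = 412665
d(a) = -472 (d(a) = 3 - 19*25 = 3 - 475 = -472)
√(D + d(-113 - 109)) = √(412665 - 472) = √412193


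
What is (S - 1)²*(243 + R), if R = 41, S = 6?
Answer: 7100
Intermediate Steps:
(S - 1)²*(243 + R) = (6 - 1)²*(243 + 41) = 5²*284 = 25*284 = 7100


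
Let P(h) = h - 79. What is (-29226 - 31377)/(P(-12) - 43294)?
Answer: 60603/43385 ≈ 1.3969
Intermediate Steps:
P(h) = -79 + h
(-29226 - 31377)/(P(-12) - 43294) = (-29226 - 31377)/((-79 - 12) - 43294) = -60603/(-91 - 43294) = -60603/(-43385) = -60603*(-1/43385) = 60603/43385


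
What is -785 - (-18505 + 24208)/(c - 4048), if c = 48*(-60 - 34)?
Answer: -6713897/8560 ≈ -784.33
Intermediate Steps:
c = -4512 (c = 48*(-94) = -4512)
-785 - (-18505 + 24208)/(c - 4048) = -785 - (-18505 + 24208)/(-4512 - 4048) = -785 - 5703/(-8560) = -785 - 5703*(-1)/8560 = -785 - 1*(-5703/8560) = -785 + 5703/8560 = -6713897/8560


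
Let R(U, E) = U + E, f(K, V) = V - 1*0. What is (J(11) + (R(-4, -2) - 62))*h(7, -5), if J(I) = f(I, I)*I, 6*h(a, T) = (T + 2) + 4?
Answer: 53/6 ≈ 8.8333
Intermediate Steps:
h(a, T) = 1 + T/6 (h(a, T) = ((T + 2) + 4)/6 = ((2 + T) + 4)/6 = (6 + T)/6 = 1 + T/6)
f(K, V) = V (f(K, V) = V + 0 = V)
R(U, E) = E + U
J(I) = I² (J(I) = I*I = I²)
(J(11) + (R(-4, -2) - 62))*h(7, -5) = (11² + ((-2 - 4) - 62))*(1 + (⅙)*(-5)) = (121 + (-6 - 62))*(1 - ⅚) = (121 - 68)*(⅙) = 53*(⅙) = 53/6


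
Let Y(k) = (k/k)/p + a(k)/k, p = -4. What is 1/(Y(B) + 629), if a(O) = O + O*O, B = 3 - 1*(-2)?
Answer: 4/2539 ≈ 0.0015754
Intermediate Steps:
B = 5 (B = 3 + 2 = 5)
a(O) = O + O**2
Y(k) = 3/4 + k (Y(k) = (k/k)/(-4) + (k*(1 + k))/k = 1*(-1/4) + (1 + k) = -1/4 + (1 + k) = 3/4 + k)
1/(Y(B) + 629) = 1/((3/4 + 5) + 629) = 1/(23/4 + 629) = 1/(2539/4) = 4/2539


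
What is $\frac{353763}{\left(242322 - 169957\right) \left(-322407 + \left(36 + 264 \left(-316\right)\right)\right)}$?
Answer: $- \frac{117921}{9788451725} \approx -1.2047 \cdot 10^{-5}$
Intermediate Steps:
$\frac{353763}{\left(242322 - 169957\right) \left(-322407 + \left(36 + 264 \left(-316\right)\right)\right)} = \frac{353763}{72365 \left(-322407 + \left(36 - 83424\right)\right)} = \frac{353763}{72365 \left(-322407 - 83388\right)} = \frac{353763}{72365 \left(-405795\right)} = \frac{353763}{-29365355175} = 353763 \left(- \frac{1}{29365355175}\right) = - \frac{117921}{9788451725}$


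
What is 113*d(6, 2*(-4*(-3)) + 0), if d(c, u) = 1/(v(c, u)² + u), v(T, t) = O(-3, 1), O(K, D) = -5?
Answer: 113/49 ≈ 2.3061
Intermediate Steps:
v(T, t) = -5
d(c, u) = 1/(25 + u) (d(c, u) = 1/((-5)² + u) = 1/(25 + u))
113*d(6, 2*(-4*(-3)) + 0) = 113/(25 + (2*(-4*(-3)) + 0)) = 113/(25 + (2*12 + 0)) = 113/(25 + (24 + 0)) = 113/(25 + 24) = 113/49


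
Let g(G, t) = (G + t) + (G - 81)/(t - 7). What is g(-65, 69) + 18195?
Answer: 564096/31 ≈ 18197.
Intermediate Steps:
g(G, t) = G + t + (-81 + G)/(-7 + t) (g(G, t) = (G + t) + (-81 + G)/(-7 + t) = G + t + (-81 + G)/(-7 + t))
g(-65, 69) + 18195 = (-81 + 69² - 7*69 - 6*(-65) - 65*69)/(-7 + 69) + 18195 = (-81 + 4761 - 483 + 390 - 4485)/62 + 18195 = (1/62)*102 + 18195 = 51/31 + 18195 = 564096/31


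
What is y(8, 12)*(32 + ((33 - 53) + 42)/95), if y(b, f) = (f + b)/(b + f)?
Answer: 3062/95 ≈ 32.232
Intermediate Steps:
y(b, f) = 1 (y(b, f) = (b + f)/(b + f) = 1)
y(8, 12)*(32 + ((33 - 53) + 42)/95) = 1*(32 + ((33 - 53) + 42)/95) = 1*(32 + (-20 + 42)*(1/95)) = 1*(32 + 22*(1/95)) = 1*(32 + 22/95) = 1*(3062/95) = 3062/95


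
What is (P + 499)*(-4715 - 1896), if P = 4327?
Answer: -31904686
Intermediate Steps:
(P + 499)*(-4715 - 1896) = (4327 + 499)*(-4715 - 1896) = 4826*(-6611) = -31904686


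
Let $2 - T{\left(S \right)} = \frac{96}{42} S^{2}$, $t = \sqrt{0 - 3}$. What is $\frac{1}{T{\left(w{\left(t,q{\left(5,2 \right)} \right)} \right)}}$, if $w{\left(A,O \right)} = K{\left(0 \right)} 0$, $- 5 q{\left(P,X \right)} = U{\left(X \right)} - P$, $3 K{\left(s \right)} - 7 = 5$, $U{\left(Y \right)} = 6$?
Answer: $\frac{1}{2} \approx 0.5$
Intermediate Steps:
$t = i \sqrt{3}$ ($t = \sqrt{-3} = i \sqrt{3} \approx 1.732 i$)
$K{\left(s \right)} = 4$ ($K{\left(s \right)} = \frac{7}{3} + \frac{1}{3} \cdot 5 = \frac{7}{3} + \frac{5}{3} = 4$)
$q{\left(P,X \right)} = - \frac{6}{5} + \frac{P}{5}$ ($q{\left(P,X \right)} = - \frac{6 - P}{5} = - \frac{6}{5} + \frac{P}{5}$)
$w{\left(A,O \right)} = 0$ ($w{\left(A,O \right)} = 4 \cdot 0 = 0$)
$T{\left(S \right)} = 2 - \frac{16 S^{2}}{7}$ ($T{\left(S \right)} = 2 - \frac{96}{42} S^{2} = 2 - 96 \cdot \frac{1}{42} S^{2} = 2 - \frac{16 S^{2}}{7}$)
$\frac{1}{T{\left(w{\left(t,q{\left(5,2 \right)} \right)} \right)}} = \frac{1}{2 - \frac{16 \cdot 0^{2}}{7}} = \frac{1}{2 - 0} = \frac{1}{2 + 0} = \frac{1}{2}$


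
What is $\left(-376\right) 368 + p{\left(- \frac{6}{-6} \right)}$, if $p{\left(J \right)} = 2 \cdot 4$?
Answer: $-138360$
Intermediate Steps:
$p{\left(J \right)} = 8$
$\left(-376\right) 368 + p{\left(- \frac{6}{-6} \right)} = \left(-376\right) 368 + 8 = -138368 + 8 = -138360$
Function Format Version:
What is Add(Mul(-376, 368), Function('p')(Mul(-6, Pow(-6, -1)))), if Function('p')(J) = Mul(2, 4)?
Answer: -138360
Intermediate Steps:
Function('p')(J) = 8
Add(Mul(-376, 368), Function('p')(Mul(-6, Pow(-6, -1)))) = Add(Mul(-376, 368), 8) = Add(-138368, 8) = -138360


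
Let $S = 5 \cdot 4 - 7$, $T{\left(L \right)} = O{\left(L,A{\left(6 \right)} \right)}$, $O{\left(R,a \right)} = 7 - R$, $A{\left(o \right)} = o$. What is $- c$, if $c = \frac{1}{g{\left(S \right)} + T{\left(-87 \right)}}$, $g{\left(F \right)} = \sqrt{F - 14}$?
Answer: $- \frac{94}{8837} + \frac{i}{8837} \approx -0.010637 + 0.00011316 i$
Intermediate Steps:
$T{\left(L \right)} = 7 - L$
$S = 13$ ($S = 20 - 7 = 13$)
$g{\left(F \right)} = \sqrt{-14 + F}$
$c = \frac{94 - i}{8837}$ ($c = \frac{1}{\sqrt{-14 + 13} + \left(7 - -87\right)} = \frac{1}{\sqrt{-1} + \left(7 + 87\right)} = \frac{1}{i + 94} = \frac{1}{94 + i} = \frac{94 - i}{8837} \approx 0.010637 - 0.00011316 i$)
$- c = - (\frac{94}{8837} - \frac{i}{8837}) = - \frac{94}{8837} + \frac{i}{8837}$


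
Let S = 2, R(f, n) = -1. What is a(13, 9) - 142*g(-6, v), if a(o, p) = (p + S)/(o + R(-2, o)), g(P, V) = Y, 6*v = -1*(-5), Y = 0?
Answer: 11/12 ≈ 0.91667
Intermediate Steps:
v = 5/6 (v = (-1*(-5))/6 = (1/6)*5 = 5/6 ≈ 0.83333)
g(P, V) = 0
a(o, p) = (2 + p)/(-1 + o) (a(o, p) = (p + 2)/(o - 1) = (2 + p)/(-1 + o))
a(13, 9) - 142*g(-6, v) = (2 + 9)/(-1 + 13) - 142*0 = 11/12 + 0 = 11/12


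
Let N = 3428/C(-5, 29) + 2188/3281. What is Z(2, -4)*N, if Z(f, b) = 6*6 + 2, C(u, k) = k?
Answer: 429807360/95149 ≈ 4517.2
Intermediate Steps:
N = 11310720/95149 (N = 3428/29 + 2188/3281 = 11310720/95149 ≈ 118.87)
Z(f, b) = 38 (Z(f, b) = 36 + 2 = 38)
Z(2, -4)*N = 38*(11310720/95149) = 429807360/95149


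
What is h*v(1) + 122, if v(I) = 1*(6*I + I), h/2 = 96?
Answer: 1466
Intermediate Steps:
h = 192 (h = 2*96 = 192)
v(I) = 7*I (v(I) = 1*(7*I) = 7*I)
h*v(1) + 122 = 192*(7*1) + 122 = 192*7 + 122 = 1344 + 122 = 1466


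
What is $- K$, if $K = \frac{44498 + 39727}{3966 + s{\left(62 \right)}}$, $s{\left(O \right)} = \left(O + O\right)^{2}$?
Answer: $- \frac{84225}{19342} \approx -4.3545$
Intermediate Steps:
$s{\left(O \right)} = 4 O^{2}$ ($s{\left(O \right)} = \left(2 O\right)^{2} = 4 O^{2}$)
$K = \frac{84225}{19342}$ ($K = \frac{44498 + 39727}{3966 + 4 \cdot 62^{2}} = \frac{84225}{3966 + 4 \cdot 3844} = \frac{84225}{3966 + 15376} = \frac{84225}{19342} \approx 4.3545$)
$- K = \left(-1\right) \frac{84225}{19342} = - \frac{84225}{19342}$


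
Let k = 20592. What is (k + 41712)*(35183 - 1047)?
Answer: 2126809344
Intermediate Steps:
(k + 41712)*(35183 - 1047) = (20592 + 41712)*(35183 - 1047) = 62304*34136 = 2126809344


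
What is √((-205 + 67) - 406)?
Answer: 4*I*√34 ≈ 23.324*I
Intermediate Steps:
√((-205 + 67) - 406) = √(-138 - 406) = √(-544) = 4*I*√34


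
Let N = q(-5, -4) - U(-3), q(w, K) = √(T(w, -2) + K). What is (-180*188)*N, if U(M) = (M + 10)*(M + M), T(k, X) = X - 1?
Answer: -1421280 - 33840*I*√7 ≈ -1.4213e+6 - 89532.0*I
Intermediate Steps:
T(k, X) = -1 + X
q(w, K) = √(-3 + K) (q(w, K) = √((-1 - 2) + K) = √(-3 + K))
U(M) = 2*M*(10 + M) (U(M) = (10 + M)*(2*M) = 2*M*(10 + M))
N = 42 + I*√7 (N = √(-3 - 4) - 2*(-3)*(10 - 3) = √(-7) - 2*(-3)*7 = I*√7 - 1*(-42) = I*√7 + 42 = 42 + I*√7 ≈ 42.0 + 2.6458*I)
(-180*188)*N = (-180*188)*(42 + I*√7) = -33840*(42 + I*√7) = -1421280 - 33840*I*√7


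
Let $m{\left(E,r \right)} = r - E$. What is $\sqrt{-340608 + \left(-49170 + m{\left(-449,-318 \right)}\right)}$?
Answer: $i \sqrt{389647} \approx 624.22 i$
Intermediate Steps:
$\sqrt{-340608 + \left(-49170 + m{\left(-449,-318 \right)}\right)} = \sqrt{-340608 - 49039} = \sqrt{-389647} = i \sqrt{389647}$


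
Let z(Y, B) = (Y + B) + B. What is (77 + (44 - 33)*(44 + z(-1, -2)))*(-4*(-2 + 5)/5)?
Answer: -6072/5 ≈ -1214.4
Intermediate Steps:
z(Y, B) = Y + 2*B (z(Y, B) = (B + Y) + B = Y + 2*B)
(77 + (44 - 33)*(44 + z(-1, -2)))*(-4*(-2 + 5)/5) = (77 + (44 - 33)*(44 + (-1 + 2*(-2))))*(-4*(-2 + 5)/5) = (77 + 11*(44 + (-1 - 4)))*(-12/5) = (77 + 11*(44 - 5))*(-4*3/5) = (77 + 11*39)*(-12/5) = (77 + 429)*(-12/5) = 506*(-12/5) = -6072/5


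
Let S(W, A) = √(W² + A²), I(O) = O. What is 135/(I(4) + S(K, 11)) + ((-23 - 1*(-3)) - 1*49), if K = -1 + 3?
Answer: -8061/109 + 675*√5/109 ≈ -60.107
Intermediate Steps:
K = 2
S(W, A) = √(A² + W²)
135/(I(4) + S(K, 11)) + ((-23 - 1*(-3)) - 1*49) = 135/(4 + √(11² + 2²)) + ((-23 - 1*(-3)) - 1*49) = 135/(4 + √(121 + 4)) + ((-23 + 3) - 49) = 135/(4 + √125) + (-20 - 49) = 135/(4 + 5*√5) - 69 = -69 + 135/(4 + 5*√5)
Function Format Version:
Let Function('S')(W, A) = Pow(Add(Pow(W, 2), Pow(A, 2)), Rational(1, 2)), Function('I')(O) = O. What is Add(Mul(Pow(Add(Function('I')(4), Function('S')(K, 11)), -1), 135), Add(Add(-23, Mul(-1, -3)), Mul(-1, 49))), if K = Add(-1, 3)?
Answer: Add(Rational(-8061, 109), Mul(Rational(675, 109), Pow(5, Rational(1, 2)))) ≈ -60.107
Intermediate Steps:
K = 2
Function('S')(W, A) = Pow(Add(Pow(A, 2), Pow(W, 2)), Rational(1, 2))
Add(Mul(Pow(Add(Function('I')(4), Function('S')(K, 11)), -1), 135), Add(Add(-23, Mul(-1, -3)), Mul(-1, 49))) = Add(Mul(Pow(Add(4, Pow(Add(Pow(11, 2), Pow(2, 2)), Rational(1, 2))), -1), 135), Add(Add(-23, Mul(-1, -3)), Mul(-1, 49))) = Add(Mul(Pow(Add(4, Pow(Add(121, 4), Rational(1, 2))), -1), 135), Add(Add(-23, 3), -49)) = Add(Mul(Pow(Add(4, Pow(125, Rational(1, 2))), -1), 135), Add(-20, -49)) = Add(Mul(Pow(Add(4, Mul(5, Pow(5, Rational(1, 2)))), -1), 135), -69) = Add(Mul(135, Pow(Add(4, Mul(5, Pow(5, Rational(1, 2)))), -1)), -69) = Add(-69, Mul(135, Pow(Add(4, Mul(5, Pow(5, Rational(1, 2)))), -1)))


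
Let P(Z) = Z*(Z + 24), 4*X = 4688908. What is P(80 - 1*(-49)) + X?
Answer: 1191964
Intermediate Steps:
X = 1172227 (X = (¼)*4688908 = 1172227)
P(Z) = Z*(24 + Z)
P(80 - 1*(-49)) + X = (80 - 1*(-49))*(24 + (80 - 1*(-49))) + 1172227 = (80 + 49)*(24 + (80 + 49)) + 1172227 = 129*(24 + 129) + 1172227 = 129*153 + 1172227 = 19737 + 1172227 = 1191964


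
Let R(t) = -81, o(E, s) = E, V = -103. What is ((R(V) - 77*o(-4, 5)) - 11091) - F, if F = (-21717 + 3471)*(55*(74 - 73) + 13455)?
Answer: 246492596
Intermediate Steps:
F = -246503460 (F = -18246*(55*1 + 13455) = -18246*(55 + 13455) = -18246*13510 = -246503460)
((R(V) - 77*o(-4, 5)) - 11091) - F = ((-81 - 77*(-4)) - 11091) - 1*(-246503460) = ((-81 + 308) - 11091) + 246503460 = (227 - 11091) + 246503460 = -10864 + 246503460 = 246492596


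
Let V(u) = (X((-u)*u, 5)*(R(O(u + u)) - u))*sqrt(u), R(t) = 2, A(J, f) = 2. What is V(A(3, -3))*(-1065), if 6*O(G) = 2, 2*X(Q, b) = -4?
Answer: 0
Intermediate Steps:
X(Q, b) = -2 (X(Q, b) = (1/2)*(-4) = -2)
O(G) = 1/3 (O(G) = (1/6)*2 = 1/3)
V(u) = sqrt(u)*(-4 + 2*u) (V(u) = (-2*(2 - u))*sqrt(u) = (-4 + 2*u)*sqrt(u) = sqrt(u)*(-4 + 2*u))
V(A(3, -3))*(-1065) = (2*sqrt(2)*(-2 + 2))*(-1065) = (2*sqrt(2)*0)*(-1065) = 0*(-1065) = 0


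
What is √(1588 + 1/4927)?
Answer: √38549227379/4927 ≈ 39.850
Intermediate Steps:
√(1588 + 1/4927) = √(7824077/4927) = √38549227379/4927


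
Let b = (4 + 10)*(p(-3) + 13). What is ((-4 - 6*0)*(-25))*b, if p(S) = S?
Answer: 14000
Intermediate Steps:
b = 140 (b = (4 + 10)*(-3 + 13) = 14*10 = 140)
((-4 - 6*0)*(-25))*b = ((-4 - 6*0)*(-25))*140 = ((-4 - 1*0)*(-25))*140 = ((-4 + 0)*(-25))*140 = -4*(-25)*140 = 100*140 = 14000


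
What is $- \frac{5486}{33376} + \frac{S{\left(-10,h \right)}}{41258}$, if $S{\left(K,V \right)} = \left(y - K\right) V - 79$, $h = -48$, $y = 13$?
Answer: $- \frac{1356251}{7025648} \approx -0.19304$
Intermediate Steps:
$S{\left(K,V \right)} = -79 + V \left(13 - K\right)$ ($S{\left(K,V \right)} = \left(13 - K\right) V - 79 = V \left(13 - K\right) - 79 = -79 + V \left(13 - K\right)$)
$- \frac{5486}{33376} + \frac{S{\left(-10,h \right)}}{41258} = - \frac{5486}{33376} + \frac{-79 + 13 \left(-48\right) - \left(-10\right) \left(-48\right)}{41258} = \left(-5486\right) \frac{1}{33376} + \left(-79 - 624 - 480\right) \frac{1}{41258} = - \frac{2743}{16688} - \frac{169}{5894} = - \frac{1356251}{7025648}$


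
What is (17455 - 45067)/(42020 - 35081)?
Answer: -3068/771 ≈ -3.9792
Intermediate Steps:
(17455 - 45067)/(42020 - 35081) = -27612/6939 = -27612*1/6939 = -3068/771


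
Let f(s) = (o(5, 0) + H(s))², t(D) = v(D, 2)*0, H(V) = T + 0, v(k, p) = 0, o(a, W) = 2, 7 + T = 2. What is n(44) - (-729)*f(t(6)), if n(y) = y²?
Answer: 8497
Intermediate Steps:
T = -5 (T = -7 + 2 = -5)
H(V) = -5 (H(V) = -5 + 0 = -5)
t(D) = 0 (t(D) = 0*0 = 0)
f(s) = 9 (f(s) = (2 - 5)² = (-3)² = 9)
n(44) - (-729)*f(t(6)) = 44² - (-729)*9 = 1936 - 1*(-6561) = 1936 + 6561 = 8497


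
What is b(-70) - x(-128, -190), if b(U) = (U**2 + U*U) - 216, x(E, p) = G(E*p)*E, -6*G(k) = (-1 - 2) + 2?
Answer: 28816/3 ≈ 9605.3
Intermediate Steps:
G(k) = 1/6 (G(k) = -((-1 - 2) + 2)/6 = -(-3 + 2)/6 = -1/6*(-1) = 1/6)
x(E, p) = E/6
b(U) = -216 + 2*U**2 (b(U) = (U**2 + U**2) - 216 = 2*U**2 - 216 = -216 + 2*U**2)
b(-70) - x(-128, -190) = (-216 + 2*(-70)**2) - (-128)/6 = (-216 + 2*4900) - 1*(-64/3) = (-216 + 9800) + 64/3 = 9584 + 64/3 = 28816/3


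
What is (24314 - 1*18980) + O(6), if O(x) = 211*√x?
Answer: 5334 + 211*√6 ≈ 5850.8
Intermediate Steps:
(24314 - 1*18980) + O(6) = (24314 - 1*18980) + 211*√6 = (24314 - 18980) + 211*√6 = 5334 + 211*√6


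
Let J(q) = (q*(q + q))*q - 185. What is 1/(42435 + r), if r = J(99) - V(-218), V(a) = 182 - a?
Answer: 1/1982448 ≈ 5.0443e-7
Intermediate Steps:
J(q) = -185 + 2*q³ (J(q) = (q*(2*q))*q - 185 = (2*q²)*q - 185 = 2*q³ - 185 = -185 + 2*q³)
r = 1940013 (r = (-185 + 2*99³) - (182 - 1*(-218)) = (-185 + 2*970299) - (182 + 218) = (-185 + 1940598) - 1*400 = 1940413 - 400 = 1940013)
1/(42435 + r) = 1/(42435 + 1940013) = 1/1982448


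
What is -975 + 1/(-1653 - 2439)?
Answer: -3989701/4092 ≈ -975.00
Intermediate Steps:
-975 + 1/(-1653 - 2439) = -975 + 1/(-4092) = -975 - 1/4092 = -3989701/4092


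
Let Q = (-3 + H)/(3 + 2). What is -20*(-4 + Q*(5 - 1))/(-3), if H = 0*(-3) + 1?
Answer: -112/3 ≈ -37.333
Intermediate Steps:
H = 1 (H = 0 + 1 = 1)
Q = -⅖ (Q = (-3 + 1)/(3 + 2) = -2/5 = -2*⅕ = -⅖ ≈ -0.40000)
-20*(-4 + Q*(5 - 1))/(-3) = -20*(-4 - 2*(5 - 1)/5)/(-3) = -(-20)*(-4 - ⅖*4)/3 = -(-20)*(-4 - 8/5)/3 = -(-20)*(-28)/(3*5) = -20*28/15 = -112/3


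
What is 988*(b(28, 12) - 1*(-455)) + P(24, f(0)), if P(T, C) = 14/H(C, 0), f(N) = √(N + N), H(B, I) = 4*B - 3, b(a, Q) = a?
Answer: 1431598/3 ≈ 4.7720e+5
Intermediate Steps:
H(B, I) = -3 + 4*B
f(N) = √2*√N (f(N) = √(2*N) = √2*√N)
P(T, C) = 14/(-3 + 4*C)
988*(b(28, 12) - 1*(-455)) + P(24, f(0)) = 988*(28 - 1*(-455)) + 14/(-3 + 4*(√2*√0)) = 988*(28 + 455) + 14/(-3 + 4*(√2*0)) = 988*483 + 14/(-3 + 4*0) = 477204 + 14/(-3 + 0) = 477204 + 14/(-3) = 477204 + 14*(-⅓) = 477204 - 14/3 = 1431598/3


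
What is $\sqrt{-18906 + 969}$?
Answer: $3 i \sqrt{1993} \approx 133.93 i$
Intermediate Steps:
$\sqrt{-18906 + 969} = \sqrt{-17937} = 3 i \sqrt{1993}$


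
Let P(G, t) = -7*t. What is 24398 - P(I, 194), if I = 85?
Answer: 25756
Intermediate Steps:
24398 - P(I, 194) = 24398 - (-7)*194 = 24398 - 1*(-1358) = 24398 + 1358 = 25756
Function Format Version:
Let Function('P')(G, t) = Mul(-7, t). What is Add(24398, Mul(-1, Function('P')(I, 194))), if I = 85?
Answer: 25756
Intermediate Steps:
Add(24398, Mul(-1, Function('P')(I, 194))) = Add(24398, Mul(-1, Mul(-7, 194))) = Add(24398, Mul(-1, -1358)) = Add(24398, 1358) = 25756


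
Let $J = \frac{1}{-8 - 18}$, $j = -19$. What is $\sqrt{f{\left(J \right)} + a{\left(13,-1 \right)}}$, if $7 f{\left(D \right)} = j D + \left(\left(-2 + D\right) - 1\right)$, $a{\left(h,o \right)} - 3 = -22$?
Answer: $\frac{i \sqrt{160069}}{91} \approx 4.3966 i$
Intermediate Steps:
$a{\left(h,o \right)} = -19$ ($a{\left(h,o \right)} = 3 - 22 = -19$)
$J = - \frac{1}{26}$ ($J = \frac{1}{-26} = - \frac{1}{26} \approx -0.038462$)
$f{\left(D \right)} = - \frac{3}{7} - \frac{18 D}{7}$ ($f{\left(D \right)} = \frac{- 19 D + \left(\left(-2 + D\right) - 1\right)}{7} = \frac{- 19 D + \left(-3 + D\right)}{7} = \frac{-3 - 18 D}{7} = - \frac{3}{7} - \frac{18 D}{7}$)
$\sqrt{f{\left(J \right)} + a{\left(13,-1 \right)}} = \sqrt{\left(- \frac{3}{7} - - \frac{9}{91}\right) - 19} = \sqrt{\left(- \frac{3}{7} + \frac{9}{91}\right) - 19} = \sqrt{- \frac{30}{91} - 19} = \sqrt{- \frac{1759}{91}} = \frac{i \sqrt{160069}}{91}$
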